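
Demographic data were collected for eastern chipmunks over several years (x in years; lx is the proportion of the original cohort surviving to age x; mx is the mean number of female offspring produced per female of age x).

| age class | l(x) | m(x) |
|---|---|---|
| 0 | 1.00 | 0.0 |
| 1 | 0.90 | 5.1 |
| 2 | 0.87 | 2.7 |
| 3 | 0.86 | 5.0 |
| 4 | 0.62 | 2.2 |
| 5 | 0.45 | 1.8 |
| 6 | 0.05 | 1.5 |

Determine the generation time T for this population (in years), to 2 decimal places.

lx·mx: 0, 4.59, 2.349, 4.3, 1.364, 0.81, 0.075 → R0 = 13.488
x·lx·mx: 0, 4.59, 4.698, 12.9, 5.456, 4.05, 0.45 → Σ = 32.144
T = 32.144 / 13.488 = 2.383155… → 2.38

2.38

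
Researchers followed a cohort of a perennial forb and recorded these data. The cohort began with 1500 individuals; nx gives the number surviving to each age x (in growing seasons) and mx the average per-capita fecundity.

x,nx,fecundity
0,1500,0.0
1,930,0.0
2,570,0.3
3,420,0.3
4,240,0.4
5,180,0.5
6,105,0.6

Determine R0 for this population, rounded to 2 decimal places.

lx = nx/n0 = nx/1500: 1, 0.62, 0.38, 0.28, 0.16, 0.12, 0.07
lx·mx by age: 0, 0, 0.114, 0.084, 0.064, 0.06, 0.042
R0 = Σ lx·mx = 0.364 → 0.36

0.36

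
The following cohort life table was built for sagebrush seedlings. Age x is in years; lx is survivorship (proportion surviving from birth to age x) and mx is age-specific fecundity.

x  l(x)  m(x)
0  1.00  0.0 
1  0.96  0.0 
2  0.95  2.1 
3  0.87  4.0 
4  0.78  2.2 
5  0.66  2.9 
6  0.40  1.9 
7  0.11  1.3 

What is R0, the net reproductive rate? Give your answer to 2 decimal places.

10.01

lx·mx by age: 0, 0, 1.995, 3.48, 1.716, 1.914, 0.76, 0.143
R0 = Σ lx·mx = 10.008 → 10.01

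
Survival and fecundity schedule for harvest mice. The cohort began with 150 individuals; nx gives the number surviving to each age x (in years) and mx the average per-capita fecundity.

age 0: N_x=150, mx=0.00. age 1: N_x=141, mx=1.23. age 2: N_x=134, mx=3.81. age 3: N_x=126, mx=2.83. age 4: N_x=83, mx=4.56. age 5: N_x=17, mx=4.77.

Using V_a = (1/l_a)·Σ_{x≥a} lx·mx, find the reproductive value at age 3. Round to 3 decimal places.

lx = nx/n0 = nx/150: 1, 0.94, 0.89333…, 0.84, 0.55333…, 0.11333…
lx·mx for x ≥ 3: 2.3772, 2.5232…, 0.5406… → sum = 5.441…
V_3 = 5.441… / l_3 = 5.441… / 0.84 = 6.477381… → 6.477

6.477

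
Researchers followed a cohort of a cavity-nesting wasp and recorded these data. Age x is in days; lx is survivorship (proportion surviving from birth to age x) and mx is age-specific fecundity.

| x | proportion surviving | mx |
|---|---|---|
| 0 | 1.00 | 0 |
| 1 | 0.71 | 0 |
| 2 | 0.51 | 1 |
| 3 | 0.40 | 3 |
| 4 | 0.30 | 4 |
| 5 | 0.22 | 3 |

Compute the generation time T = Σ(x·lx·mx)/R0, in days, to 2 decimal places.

3.56

lx·mx: 0, 0, 0.51, 1.2, 1.2, 0.66 → R0 = 3.57
x·lx·mx: 0, 0, 1.02, 3.6, 4.8, 3.3 → Σ = 12.72
T = 12.72 / 3.57 = 3.563025… → 3.56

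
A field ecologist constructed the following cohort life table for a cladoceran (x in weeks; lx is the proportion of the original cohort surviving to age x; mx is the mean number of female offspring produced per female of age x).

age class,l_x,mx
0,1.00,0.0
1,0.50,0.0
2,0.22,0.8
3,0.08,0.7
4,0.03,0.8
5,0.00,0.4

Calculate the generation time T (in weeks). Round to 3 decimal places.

lx·mx: 0, 0, 0.176, 0.056, 0.024, 0 → R0 = 0.256
x·lx·mx: 0, 0, 0.352, 0.168, 0.096, 0 → Σ = 0.616
T = 0.616 / 0.256 = 2.40625 → 2.406

2.406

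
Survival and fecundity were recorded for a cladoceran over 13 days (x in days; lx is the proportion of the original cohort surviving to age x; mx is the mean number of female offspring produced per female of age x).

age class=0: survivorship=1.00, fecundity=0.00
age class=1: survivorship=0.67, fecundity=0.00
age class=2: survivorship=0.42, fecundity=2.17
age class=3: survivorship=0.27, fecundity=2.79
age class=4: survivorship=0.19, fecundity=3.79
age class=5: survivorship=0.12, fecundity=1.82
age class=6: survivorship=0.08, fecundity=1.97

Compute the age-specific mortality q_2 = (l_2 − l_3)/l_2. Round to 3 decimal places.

0.357

q_2 = (l_2 − l_3) / l_2 = (0.42 − 0.27) / 0.42
     = 0.15 / 0.42 = 0.357143… → 0.357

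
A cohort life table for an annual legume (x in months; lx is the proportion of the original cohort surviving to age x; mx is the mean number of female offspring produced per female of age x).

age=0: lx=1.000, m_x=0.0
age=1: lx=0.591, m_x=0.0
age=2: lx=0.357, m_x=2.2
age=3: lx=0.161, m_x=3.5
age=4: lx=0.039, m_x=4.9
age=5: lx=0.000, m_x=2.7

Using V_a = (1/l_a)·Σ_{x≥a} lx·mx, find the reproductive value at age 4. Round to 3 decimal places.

lx·mx for x ≥ 4: 0.1911, 0 → sum = 0.1911
V_4 = 0.1911 / l_4 = 0.1911 / 0.039 = 4.9 → 4.900

4.900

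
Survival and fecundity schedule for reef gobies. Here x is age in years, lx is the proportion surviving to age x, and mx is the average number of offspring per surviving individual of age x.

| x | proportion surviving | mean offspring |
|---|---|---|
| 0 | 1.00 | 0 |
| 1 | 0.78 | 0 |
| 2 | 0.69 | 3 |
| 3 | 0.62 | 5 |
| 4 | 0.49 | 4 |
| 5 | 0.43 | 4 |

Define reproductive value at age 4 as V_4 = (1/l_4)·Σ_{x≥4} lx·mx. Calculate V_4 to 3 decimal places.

7.510

lx·mx for x ≥ 4: 1.96, 1.72 → sum = 3.68
V_4 = 3.68 / l_4 = 3.68 / 0.49 = 7.510204… → 7.510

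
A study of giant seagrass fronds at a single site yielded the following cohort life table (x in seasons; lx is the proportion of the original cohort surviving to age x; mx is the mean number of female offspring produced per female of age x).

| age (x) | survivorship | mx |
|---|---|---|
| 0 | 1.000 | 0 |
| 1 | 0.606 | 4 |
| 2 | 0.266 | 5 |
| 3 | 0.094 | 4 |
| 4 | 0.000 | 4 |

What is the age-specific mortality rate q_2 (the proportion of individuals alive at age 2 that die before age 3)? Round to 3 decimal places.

0.647

q_2 = (l_2 − l_3) / l_2 = (0.266 − 0.094) / 0.266
     = 0.172 / 0.266 = 0.646617… → 0.647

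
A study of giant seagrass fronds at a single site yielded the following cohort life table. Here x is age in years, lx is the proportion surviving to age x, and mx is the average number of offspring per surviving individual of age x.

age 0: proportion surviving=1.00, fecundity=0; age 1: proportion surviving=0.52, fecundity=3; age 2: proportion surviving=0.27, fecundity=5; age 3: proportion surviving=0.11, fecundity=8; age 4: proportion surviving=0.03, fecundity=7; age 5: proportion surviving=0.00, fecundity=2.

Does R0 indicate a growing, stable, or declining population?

growing

R0 = Σ lx·mx = 0 + 1.56 + 1.35 + 0.88 + 0.21 + 0 = 4
R0 > 1, so the population is growing.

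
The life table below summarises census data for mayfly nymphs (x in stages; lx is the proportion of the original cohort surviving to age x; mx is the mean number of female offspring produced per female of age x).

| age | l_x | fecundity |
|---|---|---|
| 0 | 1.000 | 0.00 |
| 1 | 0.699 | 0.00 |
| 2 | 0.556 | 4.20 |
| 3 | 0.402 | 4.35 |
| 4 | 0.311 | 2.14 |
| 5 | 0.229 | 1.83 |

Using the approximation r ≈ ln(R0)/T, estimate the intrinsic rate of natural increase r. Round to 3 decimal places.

R0 = Σ lx·mx = 0 + 0 + 2.3352 + 1.7487 + 0.66554 + 0.41907 = 5.16851
Σ x·lx·mx = 14.67401; T = 14.67401/5.16851 = 2.83912…
r ≈ ln(R0)/T = ln(5.16851)/2.83912… = 0.57855… → 0.579

0.579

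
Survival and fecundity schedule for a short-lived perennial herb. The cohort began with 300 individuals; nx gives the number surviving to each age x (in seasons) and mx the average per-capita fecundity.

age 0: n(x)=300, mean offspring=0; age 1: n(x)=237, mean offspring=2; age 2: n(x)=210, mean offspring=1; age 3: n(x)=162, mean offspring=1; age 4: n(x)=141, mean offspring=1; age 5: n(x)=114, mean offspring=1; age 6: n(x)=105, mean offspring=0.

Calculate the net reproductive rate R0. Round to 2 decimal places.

lx = nx/n0 = nx/300: 1, 0.79, 0.7, 0.54, 0.47, 0.38, 0.35
lx·mx by age: 0, 1.58, 0.7, 0.54, 0.47, 0.38, 0
R0 = Σ lx·mx = 3.67 → 3.67

3.67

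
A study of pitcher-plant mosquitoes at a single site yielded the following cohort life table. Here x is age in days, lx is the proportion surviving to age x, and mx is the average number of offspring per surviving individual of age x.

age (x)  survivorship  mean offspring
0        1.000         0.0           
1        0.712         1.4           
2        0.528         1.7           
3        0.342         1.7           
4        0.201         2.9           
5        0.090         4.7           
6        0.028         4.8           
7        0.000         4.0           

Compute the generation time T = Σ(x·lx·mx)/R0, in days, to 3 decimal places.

lx·mx: 0, 0.9968, 0.8976, 0.5814, 0.5829, 0.423, 0.1344, 0 → R0 = 3.6161
x·lx·mx: 0, 0.9968, 1.7952, 1.7442, 2.3316, 2.115, 0.8064, 0 → Σ = 9.7892
T = 9.7892 / 3.6161 = 2.707115… → 2.707

2.707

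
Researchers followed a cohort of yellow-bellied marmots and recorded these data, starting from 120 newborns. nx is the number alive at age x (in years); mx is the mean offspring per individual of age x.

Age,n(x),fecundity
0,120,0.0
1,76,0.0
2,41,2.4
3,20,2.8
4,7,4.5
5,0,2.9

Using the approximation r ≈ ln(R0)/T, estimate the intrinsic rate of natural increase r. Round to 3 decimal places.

0.166

lx = nx/n0 = nx/120: 1, 0.63333…, 0.34167…, 0.16667…, 0.05833…, 0
R0 = Σ lx·mx = 0 + 0 + 0.82… + 0.46667… + 0.2625… + 0 = 1.549167…
Σ x·lx·mx = 4.09…; T = 4.09…/1.549167… = 2.64013…
r ≈ ln(R0)/T = ln(1.549167…)/2.64013… = 0.16579… → 0.166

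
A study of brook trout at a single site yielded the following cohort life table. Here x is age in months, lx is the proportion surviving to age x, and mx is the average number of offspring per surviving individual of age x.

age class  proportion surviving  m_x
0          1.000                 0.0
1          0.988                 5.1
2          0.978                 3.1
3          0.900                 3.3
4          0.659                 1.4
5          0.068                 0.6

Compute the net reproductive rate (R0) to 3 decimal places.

12.004

lx·mx by age: 0, 5.0388, 3.0318, 2.97, 0.9226, 0.0408
R0 = Σ lx·mx = 12.004 → 12.004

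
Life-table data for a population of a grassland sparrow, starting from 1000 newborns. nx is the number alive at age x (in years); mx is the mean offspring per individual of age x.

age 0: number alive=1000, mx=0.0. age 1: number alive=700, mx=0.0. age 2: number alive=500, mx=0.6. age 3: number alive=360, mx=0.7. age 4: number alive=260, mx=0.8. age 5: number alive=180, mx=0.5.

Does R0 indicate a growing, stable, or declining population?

declining

lx = nx/n0 = nx/1000: 1, 0.7, 0.5, 0.36, 0.26, 0.18
R0 = Σ lx·mx = 0 + 0 + 0.3 + 0.252 + 0.208 + 0.09 = 0.85
R0 < 1, so the population is declining.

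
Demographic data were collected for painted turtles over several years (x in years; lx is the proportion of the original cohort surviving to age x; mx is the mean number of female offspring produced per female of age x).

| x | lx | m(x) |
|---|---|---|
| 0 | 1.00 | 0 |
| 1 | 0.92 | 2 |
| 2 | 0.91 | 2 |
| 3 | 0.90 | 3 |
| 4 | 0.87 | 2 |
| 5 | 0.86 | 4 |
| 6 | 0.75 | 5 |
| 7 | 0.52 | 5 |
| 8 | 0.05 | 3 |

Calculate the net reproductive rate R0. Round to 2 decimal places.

lx·mx by age: 0, 1.84, 1.82, 2.7, 1.74, 3.44, 3.75, 2.6, 0.15
R0 = Σ lx·mx = 18.04 → 18.04

18.04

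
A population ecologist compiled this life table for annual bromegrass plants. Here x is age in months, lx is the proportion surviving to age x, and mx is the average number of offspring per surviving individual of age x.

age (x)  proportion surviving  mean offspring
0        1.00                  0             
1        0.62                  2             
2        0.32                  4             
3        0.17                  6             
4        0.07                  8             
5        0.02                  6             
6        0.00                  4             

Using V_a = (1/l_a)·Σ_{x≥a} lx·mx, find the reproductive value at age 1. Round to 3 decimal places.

6.806

lx·mx for x ≥ 1: 1.24, 1.28, 1.02, 0.56, 0.12, 0 → sum = 4.22
V_1 = 4.22 / l_1 = 4.22 / 0.62 = 6.806452… → 6.806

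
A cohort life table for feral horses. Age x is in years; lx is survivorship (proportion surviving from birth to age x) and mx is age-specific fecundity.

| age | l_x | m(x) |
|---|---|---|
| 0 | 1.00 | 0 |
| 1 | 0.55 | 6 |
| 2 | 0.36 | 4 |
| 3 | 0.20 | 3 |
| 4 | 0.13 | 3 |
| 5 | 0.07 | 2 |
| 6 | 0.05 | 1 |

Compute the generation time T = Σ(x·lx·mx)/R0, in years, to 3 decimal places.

1.780

lx·mx: 0, 3.3, 1.44, 0.6, 0.39, 0.14, 0.05 → R0 = 5.92
x·lx·mx: 0, 3.3, 2.88, 1.8, 1.56, 0.7, 0.3 → Σ = 10.54
T = 10.54 / 5.92 = 1.780405… → 1.780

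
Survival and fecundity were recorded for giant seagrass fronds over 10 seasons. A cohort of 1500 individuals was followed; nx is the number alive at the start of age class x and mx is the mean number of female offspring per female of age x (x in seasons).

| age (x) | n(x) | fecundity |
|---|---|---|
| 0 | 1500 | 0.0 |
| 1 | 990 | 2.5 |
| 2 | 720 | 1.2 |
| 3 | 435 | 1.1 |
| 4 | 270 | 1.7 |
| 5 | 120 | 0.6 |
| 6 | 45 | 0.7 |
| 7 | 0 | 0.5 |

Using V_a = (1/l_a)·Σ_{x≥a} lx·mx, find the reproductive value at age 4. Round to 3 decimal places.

2.083

lx = nx/n0 = nx/1500: 1, 0.66, 0.48, 0.29, 0.18, 0.08, 0.03, 0
lx·mx for x ≥ 4: 0.306, 0.048, 0.021, 0 → sum = 0.375
V_4 = 0.375 / l_4 = 0.375 / 0.18 = 2.083333… → 2.083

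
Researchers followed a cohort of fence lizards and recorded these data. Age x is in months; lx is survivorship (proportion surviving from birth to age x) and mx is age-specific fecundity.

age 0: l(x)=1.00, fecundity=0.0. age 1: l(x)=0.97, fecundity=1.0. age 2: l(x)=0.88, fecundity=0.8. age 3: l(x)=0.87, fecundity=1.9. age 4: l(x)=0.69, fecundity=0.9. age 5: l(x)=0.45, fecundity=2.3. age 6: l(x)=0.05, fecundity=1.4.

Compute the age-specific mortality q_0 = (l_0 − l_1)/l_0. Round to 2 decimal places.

q_0 = (l_0 − l_1) / l_0 = (1 − 0.97) / 1
     = 0.03 / 1 = 0.03 → 0.03

0.03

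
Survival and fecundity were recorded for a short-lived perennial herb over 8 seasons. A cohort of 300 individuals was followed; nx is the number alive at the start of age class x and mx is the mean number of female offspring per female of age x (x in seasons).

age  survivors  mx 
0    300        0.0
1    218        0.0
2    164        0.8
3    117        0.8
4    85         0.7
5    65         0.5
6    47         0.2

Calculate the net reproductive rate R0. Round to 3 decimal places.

lx = nx/n0 = nx/300: 1, 0.72667…, 0.54667…, 0.39, 0.28333…, 0.21667…, 0.15667…
lx·mx by age: 0, 0, 0.437333…, 0.312, 0.198333…, 0.108333…, 0.031333…
R0 = Σ lx·mx = 1.087333… → 1.087

1.087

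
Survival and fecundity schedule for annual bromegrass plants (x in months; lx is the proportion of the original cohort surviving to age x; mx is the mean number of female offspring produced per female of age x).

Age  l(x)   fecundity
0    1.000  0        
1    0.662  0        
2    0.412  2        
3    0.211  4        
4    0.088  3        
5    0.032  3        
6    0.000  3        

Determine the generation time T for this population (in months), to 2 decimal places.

lx·mx: 0, 0, 0.824, 0.844, 0.264, 0.096, 0 → R0 = 2.028
x·lx·mx: 0, 0, 1.648, 2.532, 1.056, 0.48, 0 → Σ = 5.716
T = 5.716 / 2.028 = 2.81854… → 2.82

2.82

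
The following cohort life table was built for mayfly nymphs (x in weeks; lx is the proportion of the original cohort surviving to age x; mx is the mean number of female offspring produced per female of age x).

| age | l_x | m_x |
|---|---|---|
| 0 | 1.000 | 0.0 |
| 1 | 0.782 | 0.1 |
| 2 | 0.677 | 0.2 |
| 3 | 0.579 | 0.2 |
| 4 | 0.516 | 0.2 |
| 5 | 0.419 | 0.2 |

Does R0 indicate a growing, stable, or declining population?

declining

R0 = Σ lx·mx = 0 + 0.0782 + 0.1354 + 0.1158 + 0.1032 + 0.0838 = 0.5164
R0 < 1, so the population is declining.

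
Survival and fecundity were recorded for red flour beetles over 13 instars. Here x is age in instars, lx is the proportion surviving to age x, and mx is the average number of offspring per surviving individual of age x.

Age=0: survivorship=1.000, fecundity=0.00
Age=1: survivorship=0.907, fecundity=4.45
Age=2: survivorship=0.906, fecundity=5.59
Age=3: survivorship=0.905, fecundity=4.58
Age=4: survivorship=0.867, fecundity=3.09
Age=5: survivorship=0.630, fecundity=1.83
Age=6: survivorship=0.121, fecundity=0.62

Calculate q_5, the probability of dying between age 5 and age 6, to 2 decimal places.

q_5 = (l_5 − l_6) / l_5 = (0.63 − 0.121) / 0.63
     = 0.509 / 0.63 = 0.807937… → 0.81

0.81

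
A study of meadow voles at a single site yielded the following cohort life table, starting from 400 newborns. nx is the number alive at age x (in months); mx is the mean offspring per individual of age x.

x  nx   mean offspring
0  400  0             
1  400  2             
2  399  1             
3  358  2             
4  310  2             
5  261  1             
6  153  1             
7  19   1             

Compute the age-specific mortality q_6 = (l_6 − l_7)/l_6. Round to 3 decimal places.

lx = nx/n0 = nx/400: 1, 1, 0.9975, 0.895, 0.775, 0.6525, 0.3825, 0.0475
q_6 = (l_6 − l_7) / l_6 = (0.3825 − 0.0475) / 0.3825
     = 0.335 / 0.3825 = 0.875817… → 0.876

0.876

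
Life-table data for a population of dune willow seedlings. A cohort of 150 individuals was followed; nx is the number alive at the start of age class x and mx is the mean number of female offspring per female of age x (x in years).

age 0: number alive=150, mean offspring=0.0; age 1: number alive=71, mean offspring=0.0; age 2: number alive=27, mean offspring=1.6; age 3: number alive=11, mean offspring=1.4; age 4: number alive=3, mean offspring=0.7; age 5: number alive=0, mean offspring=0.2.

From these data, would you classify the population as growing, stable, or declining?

lx = nx/n0 = nx/150: 1, 0.47333…, 0.18, 0.07333…, 0.02, 0
R0 = Σ lx·mx = 0 + 0 + 0.288 + 0.102667… + 0.014 + 0 = 0.404667…
R0 < 1, so the population is declining.

declining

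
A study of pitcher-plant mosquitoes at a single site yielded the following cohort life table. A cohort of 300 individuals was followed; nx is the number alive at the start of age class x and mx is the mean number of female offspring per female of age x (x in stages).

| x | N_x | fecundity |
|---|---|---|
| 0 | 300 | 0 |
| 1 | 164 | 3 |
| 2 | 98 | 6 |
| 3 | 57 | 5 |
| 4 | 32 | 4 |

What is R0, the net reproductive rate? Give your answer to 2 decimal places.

4.98

lx = nx/n0 = nx/300: 1, 0.54667…, 0.32667…, 0.19, 0.10667…
lx·mx by age: 0, 1.64…, 1.96…, 0.95, 0.426667…
R0 = Σ lx·mx = 4.976667… → 4.98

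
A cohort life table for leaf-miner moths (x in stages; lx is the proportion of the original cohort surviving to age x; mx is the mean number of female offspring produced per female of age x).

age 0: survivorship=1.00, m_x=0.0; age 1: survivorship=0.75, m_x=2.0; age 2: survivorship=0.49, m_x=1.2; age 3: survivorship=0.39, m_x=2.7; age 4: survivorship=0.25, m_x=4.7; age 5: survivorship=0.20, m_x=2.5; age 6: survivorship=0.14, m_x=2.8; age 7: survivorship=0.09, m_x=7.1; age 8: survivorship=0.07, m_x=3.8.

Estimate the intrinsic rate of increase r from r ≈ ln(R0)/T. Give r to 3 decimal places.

R0 = Σ lx·mx = 0 + 1.5 + 0.588 + 1.053 + 1.175 + 0.5 + 0.392 + 0.639 + 0.266 = 6.113
Σ x·lx·mx = 21.988; T = 21.988/6.113 = 3.59692…
r ≈ ln(R0)/T = ln(6.113)/3.59692… = 0.50332… → 0.503

0.503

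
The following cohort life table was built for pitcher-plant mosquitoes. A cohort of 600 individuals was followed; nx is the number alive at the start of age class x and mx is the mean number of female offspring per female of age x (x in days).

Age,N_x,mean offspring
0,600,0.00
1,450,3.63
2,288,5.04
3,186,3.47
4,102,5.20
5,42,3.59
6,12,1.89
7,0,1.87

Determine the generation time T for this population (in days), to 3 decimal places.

lx = nx/n0 = nx/600: 1, 0.75, 0.48, 0.31, 0.17, 0.07, 0.02, 0
lx·mx: 0, 2.7225, 2.4192, 1.0757, 0.884, 0.2513, 0.0378, 0 → R0 = 7.3905
x·lx·mx: 0, 2.7225, 4.8384, 3.2271, 3.536, 1.2565, 0.2268, 0 → Σ = 15.8073
T = 15.8073 / 7.3905 = 2.138867… → 2.139

2.139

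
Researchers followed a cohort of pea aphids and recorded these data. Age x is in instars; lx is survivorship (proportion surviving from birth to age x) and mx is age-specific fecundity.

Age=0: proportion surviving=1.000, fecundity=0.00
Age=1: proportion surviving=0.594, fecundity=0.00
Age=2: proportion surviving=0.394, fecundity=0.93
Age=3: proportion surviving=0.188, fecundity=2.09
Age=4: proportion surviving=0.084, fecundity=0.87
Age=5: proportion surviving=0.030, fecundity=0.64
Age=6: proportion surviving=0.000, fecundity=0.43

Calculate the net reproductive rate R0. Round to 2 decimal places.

lx·mx by age: 0, 0, 0.36642, 0.39292, 0.07308, 0.0192, 0
R0 = Σ lx·mx = 0.85162 → 0.85

0.85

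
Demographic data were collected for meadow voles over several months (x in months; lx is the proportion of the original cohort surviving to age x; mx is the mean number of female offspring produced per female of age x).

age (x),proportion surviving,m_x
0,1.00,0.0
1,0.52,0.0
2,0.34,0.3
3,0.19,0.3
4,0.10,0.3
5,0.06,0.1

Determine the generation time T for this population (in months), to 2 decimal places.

2.69

lx·mx: 0, 0, 0.102, 0.057, 0.03, 0.006 → R0 = 0.195
x·lx·mx: 0, 0, 0.204, 0.171, 0.12, 0.03 → Σ = 0.525
T = 0.525 / 0.195 = 2.692308… → 2.69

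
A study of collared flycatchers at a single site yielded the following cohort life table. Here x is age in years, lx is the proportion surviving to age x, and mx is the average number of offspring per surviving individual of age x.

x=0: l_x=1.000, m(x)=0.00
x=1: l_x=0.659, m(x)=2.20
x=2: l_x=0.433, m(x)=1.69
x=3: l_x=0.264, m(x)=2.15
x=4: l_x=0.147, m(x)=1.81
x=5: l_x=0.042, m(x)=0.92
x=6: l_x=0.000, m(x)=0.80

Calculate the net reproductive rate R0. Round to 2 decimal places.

3.05

lx·mx by age: 0, 1.4498, 0.73177, 0.5676, 0.26607, 0.03864, 0
R0 = Σ lx·mx = 3.05388 → 3.05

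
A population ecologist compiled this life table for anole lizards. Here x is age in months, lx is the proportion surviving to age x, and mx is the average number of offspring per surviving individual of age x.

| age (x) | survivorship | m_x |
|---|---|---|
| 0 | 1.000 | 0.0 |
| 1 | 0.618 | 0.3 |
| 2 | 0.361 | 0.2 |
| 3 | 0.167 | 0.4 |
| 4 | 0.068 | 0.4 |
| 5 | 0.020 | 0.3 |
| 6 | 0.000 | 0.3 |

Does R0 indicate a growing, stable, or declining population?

declining

R0 = Σ lx·mx = 0 + 0.1854 + 0.0722 + 0.0668 + 0.0272 + 0.006 + 0 = 0.3576
R0 < 1, so the population is declining.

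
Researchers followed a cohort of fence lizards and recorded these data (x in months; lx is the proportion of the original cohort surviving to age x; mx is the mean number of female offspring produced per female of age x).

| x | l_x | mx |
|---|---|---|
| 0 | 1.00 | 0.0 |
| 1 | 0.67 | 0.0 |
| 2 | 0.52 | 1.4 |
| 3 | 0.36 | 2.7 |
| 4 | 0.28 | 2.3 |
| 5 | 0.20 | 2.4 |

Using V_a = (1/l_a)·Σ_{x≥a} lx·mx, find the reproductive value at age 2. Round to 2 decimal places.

5.43

lx·mx for x ≥ 2: 0.728, 0.972, 0.644, 0.48 → sum = 2.824
V_2 = 2.824 / l_2 = 2.824 / 0.52 = 5.430769… → 5.43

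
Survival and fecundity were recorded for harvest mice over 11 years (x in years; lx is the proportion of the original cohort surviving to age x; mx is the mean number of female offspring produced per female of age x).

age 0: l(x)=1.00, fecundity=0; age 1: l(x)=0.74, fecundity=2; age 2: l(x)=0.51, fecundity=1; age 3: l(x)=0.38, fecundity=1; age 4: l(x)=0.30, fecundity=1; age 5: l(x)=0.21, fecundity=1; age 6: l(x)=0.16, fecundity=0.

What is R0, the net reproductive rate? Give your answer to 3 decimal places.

lx·mx by age: 0, 1.48, 0.51, 0.38, 0.3, 0.21, 0
R0 = Σ lx·mx = 2.88 → 2.880

2.880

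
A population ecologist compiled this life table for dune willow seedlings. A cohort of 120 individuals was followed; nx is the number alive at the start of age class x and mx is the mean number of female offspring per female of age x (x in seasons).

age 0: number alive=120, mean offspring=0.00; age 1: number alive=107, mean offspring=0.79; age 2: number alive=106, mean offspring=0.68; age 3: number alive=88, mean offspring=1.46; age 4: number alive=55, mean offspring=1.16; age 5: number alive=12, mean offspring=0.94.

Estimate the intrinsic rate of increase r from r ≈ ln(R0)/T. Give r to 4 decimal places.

0.4276

lx = nx/n0 = nx/120: 1, 0.89167…, 0.88333…, 0.73333…, 0.45833…, 0.1
R0 = Σ lx·mx = 0 + 0.70442… + 0.60067… + 1.07067… + 0.53167… + 0.094 = 3.001417…
Σ x·lx·mx = 7.714417…; T = 7.714417…/3.001417… = 2.57026…
r ≈ ln(R0)/T = ln(3.001417…)/2.57026… = 0.427616… → 0.4276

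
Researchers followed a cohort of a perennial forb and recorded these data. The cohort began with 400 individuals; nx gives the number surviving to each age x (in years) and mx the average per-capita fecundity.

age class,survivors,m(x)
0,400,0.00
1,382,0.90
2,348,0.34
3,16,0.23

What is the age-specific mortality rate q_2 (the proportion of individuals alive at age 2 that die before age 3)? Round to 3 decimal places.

0.954

lx = nx/n0 = nx/400: 1, 0.955, 0.87, 0.04
q_2 = (l_2 − l_3) / l_2 = (0.87 − 0.04) / 0.87
     = 0.83 / 0.87 = 0.954023… → 0.954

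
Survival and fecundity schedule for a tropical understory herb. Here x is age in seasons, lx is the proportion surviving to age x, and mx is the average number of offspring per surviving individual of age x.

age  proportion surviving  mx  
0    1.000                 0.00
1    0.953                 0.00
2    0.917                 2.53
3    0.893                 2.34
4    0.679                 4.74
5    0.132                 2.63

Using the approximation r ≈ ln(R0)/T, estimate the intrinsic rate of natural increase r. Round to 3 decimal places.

0.649

R0 = Σ lx·mx = 0 + 0 + 2.32001 + 2.08962 + 3.21846 + 0.34716 = 7.97525
Σ x·lx·mx = 25.51852; T = 25.51852/7.97525 = 3.19971…
r ≈ ln(R0)/T = ln(7.97525)/3.19971… = 0.64892… → 0.649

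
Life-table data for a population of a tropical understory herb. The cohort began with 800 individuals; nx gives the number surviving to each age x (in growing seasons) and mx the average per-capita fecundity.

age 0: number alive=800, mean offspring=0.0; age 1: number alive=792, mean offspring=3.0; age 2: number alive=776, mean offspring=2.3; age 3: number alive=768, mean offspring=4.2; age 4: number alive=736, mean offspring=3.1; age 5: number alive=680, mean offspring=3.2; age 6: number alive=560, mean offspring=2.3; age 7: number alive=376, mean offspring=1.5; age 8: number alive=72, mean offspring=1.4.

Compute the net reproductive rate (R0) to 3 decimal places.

lx = nx/n0 = nx/800: 1, 0.99, 0.97, 0.96, 0.92, 0.85, 0.7, 0.47, 0.09
lx·mx by age: 0, 2.97, 2.231, 4.032, 2.852, 2.72, 1.61, 0.705, 0.126
R0 = Σ lx·mx = 17.246 → 17.246

17.246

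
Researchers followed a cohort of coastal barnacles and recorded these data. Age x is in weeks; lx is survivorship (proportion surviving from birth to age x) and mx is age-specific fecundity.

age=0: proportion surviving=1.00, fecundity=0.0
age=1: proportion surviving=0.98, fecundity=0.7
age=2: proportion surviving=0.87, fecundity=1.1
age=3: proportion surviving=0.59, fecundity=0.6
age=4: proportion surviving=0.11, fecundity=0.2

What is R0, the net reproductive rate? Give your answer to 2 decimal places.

2.02

lx·mx by age: 0, 0.686, 0.957, 0.354, 0.022
R0 = Σ lx·mx = 2.019 → 2.02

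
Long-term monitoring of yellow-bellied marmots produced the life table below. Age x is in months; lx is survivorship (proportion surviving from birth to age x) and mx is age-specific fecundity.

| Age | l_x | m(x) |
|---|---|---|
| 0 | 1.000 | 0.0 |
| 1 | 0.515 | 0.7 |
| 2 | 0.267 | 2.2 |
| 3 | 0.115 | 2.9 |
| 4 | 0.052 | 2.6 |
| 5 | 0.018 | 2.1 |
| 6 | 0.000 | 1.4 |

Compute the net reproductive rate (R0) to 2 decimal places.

1.45

lx·mx by age: 0, 0.3605, 0.5874, 0.3335, 0.1352, 0.0378, 0
R0 = Σ lx·mx = 1.4544 → 1.45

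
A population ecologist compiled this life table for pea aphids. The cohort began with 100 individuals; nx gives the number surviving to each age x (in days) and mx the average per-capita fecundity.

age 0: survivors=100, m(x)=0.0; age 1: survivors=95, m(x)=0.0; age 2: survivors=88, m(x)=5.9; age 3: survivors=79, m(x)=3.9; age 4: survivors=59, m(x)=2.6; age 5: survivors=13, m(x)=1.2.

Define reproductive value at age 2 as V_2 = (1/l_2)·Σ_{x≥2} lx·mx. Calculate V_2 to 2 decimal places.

11.32

lx = nx/n0 = nx/100: 1, 0.95, 0.88, 0.79, 0.59, 0.13
lx·mx for x ≥ 2: 5.192, 3.081, 1.534, 0.156 → sum = 9.963
V_2 = 9.963 / l_2 = 9.963 / 0.88 = 11.321591… → 11.32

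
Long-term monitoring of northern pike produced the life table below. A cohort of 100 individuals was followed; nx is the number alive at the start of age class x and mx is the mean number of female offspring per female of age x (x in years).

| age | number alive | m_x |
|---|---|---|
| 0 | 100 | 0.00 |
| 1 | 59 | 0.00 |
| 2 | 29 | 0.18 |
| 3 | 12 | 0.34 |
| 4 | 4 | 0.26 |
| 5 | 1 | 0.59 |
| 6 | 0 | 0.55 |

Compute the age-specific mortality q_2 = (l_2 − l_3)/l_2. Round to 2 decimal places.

lx = nx/n0 = nx/100: 1, 0.59, 0.29, 0.12, 0.04, 0.01, 0
q_2 = (l_2 − l_3) / l_2 = (0.29 − 0.12) / 0.29
     = 0.17 / 0.29 = 0.586207… → 0.59

0.59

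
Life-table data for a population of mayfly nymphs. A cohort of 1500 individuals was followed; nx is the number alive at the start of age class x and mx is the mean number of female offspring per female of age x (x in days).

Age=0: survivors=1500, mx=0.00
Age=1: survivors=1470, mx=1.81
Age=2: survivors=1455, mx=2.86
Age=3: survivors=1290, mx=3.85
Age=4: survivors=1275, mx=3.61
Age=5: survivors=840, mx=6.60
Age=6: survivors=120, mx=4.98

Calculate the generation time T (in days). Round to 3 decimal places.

lx = nx/n0 = nx/1500: 1, 0.98, 0.97, 0.86, 0.85, 0.56, 0.08
lx·mx: 0, 1.7738, 2.7742, 3.311, 3.0685, 3.696, 0.3984 → R0 = 15.0219
x·lx·mx: 0, 1.7738, 5.5484, 9.933, 12.274, 18.48, 2.3904 → Σ = 50.3996
T = 50.3996 / 15.0219 = 3.355075… → 3.355

3.355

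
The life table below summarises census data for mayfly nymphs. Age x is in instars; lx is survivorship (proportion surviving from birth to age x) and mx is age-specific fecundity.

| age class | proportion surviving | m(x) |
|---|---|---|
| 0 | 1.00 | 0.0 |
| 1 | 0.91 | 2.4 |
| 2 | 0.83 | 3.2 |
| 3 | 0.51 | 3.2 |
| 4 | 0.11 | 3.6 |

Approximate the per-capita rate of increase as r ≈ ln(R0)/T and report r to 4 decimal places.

R0 = Σ lx·mx = 0 + 2.184 + 2.656 + 1.632 + 0.396 = 6.868
Σ x·lx·mx = 13.976; T = 13.976/6.868 = 2.03494…
r ≈ ln(R0)/T = ln(6.868)/2.03494… = 0.946892… → 0.9469

0.9469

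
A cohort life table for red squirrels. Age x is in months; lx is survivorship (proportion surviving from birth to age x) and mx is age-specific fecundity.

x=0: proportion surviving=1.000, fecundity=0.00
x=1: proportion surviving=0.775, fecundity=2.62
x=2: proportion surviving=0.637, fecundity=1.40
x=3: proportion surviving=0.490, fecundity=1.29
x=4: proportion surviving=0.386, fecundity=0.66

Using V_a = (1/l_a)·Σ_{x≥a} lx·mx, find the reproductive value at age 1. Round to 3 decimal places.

4.915

lx·mx for x ≥ 1: 2.0305, 0.8918, 0.6321, 0.25476 → sum = 3.80916
V_1 = 3.80916 / l_1 = 3.80916 / 0.775 = 4.915045… → 4.915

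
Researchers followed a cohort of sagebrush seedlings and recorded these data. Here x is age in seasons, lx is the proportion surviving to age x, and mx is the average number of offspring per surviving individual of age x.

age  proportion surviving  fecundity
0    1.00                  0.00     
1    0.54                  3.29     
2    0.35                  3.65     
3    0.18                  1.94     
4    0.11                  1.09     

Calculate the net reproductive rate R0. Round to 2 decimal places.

3.52

lx·mx by age: 0, 1.7766, 1.2775, 0.3492, 0.1199
R0 = Σ lx·mx = 3.5232 → 3.52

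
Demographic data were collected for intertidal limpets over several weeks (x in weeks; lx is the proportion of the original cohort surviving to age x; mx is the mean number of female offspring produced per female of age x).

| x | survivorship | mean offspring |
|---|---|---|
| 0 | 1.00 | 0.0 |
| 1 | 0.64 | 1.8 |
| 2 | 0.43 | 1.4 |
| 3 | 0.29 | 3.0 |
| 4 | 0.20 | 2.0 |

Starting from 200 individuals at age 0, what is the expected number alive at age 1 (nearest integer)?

Expected survivors = N0 · l_1 = 200 × 0.64 = 128 → 128

128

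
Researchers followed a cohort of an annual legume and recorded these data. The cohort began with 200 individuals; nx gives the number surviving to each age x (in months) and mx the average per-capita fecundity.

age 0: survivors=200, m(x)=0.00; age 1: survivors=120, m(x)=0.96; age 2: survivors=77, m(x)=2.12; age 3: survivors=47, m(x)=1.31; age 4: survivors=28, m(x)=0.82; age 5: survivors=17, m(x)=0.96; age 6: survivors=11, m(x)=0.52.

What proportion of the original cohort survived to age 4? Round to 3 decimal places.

0.140

l_4 = n_4/n_0 = 28/200 = 0.14 → 0.140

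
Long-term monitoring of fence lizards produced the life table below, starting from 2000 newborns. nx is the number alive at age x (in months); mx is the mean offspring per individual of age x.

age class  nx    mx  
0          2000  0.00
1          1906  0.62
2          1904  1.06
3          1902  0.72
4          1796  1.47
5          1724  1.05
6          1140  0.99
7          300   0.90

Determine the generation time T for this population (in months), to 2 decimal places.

lx = nx/n0 = nx/2000: 1, 0.953, 0.952, 0.951, 0.898, 0.862, 0.57, 0.15
lx·mx: 0, 0.59086, 1.00912, 0.68472, 1.32006, 0.9051, 0.5643, 0.135 → R0 = 5.20916
x·lx·mx: 0, 0.59086, 2.01824, 2.05416, 5.28024, 4.5255, 3.3858, 0.945 → Σ = 18.7998
T = 18.7998 / 5.20916 = 3.608989… → 3.61

3.61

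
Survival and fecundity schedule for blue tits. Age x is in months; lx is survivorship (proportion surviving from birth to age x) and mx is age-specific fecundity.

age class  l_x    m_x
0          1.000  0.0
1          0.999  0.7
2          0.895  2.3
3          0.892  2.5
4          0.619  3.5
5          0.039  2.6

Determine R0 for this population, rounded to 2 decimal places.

7.26

lx·mx by age: 0, 0.6993, 2.0585, 2.23, 2.1665, 0.1014
R0 = Σ lx·mx = 7.2557 → 7.26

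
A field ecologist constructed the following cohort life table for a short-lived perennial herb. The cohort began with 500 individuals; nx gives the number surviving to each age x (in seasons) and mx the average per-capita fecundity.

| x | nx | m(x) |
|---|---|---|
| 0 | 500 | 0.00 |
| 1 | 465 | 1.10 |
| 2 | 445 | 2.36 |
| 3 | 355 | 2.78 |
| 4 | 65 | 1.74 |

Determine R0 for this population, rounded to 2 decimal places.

5.32

lx = nx/n0 = nx/500: 1, 0.93, 0.89, 0.71, 0.13
lx·mx by age: 0, 1.023, 2.1004, 1.9738, 0.2262
R0 = Σ lx·mx = 5.3234 → 5.32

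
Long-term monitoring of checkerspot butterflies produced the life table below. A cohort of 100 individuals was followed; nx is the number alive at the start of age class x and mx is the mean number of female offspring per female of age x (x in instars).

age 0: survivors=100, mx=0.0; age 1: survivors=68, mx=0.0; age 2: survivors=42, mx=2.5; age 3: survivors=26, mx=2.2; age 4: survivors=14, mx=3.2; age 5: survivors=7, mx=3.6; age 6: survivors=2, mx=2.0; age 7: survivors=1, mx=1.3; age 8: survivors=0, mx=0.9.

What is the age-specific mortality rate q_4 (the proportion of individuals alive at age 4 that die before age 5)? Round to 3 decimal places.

lx = nx/n0 = nx/100: 1, 0.68, 0.42, 0.26, 0.14, 0.07, 0.02, 0.01, 0
q_4 = (l_4 − l_5) / l_4 = (0.14 − 0.07) / 0.14
     = 0.07 / 0.14 = 0.5 → 0.500

0.500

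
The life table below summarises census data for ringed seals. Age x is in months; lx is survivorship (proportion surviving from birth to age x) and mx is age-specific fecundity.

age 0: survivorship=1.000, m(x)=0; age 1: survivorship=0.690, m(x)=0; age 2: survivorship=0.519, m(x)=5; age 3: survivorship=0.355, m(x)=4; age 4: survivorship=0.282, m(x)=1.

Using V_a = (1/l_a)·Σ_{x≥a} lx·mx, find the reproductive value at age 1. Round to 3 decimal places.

lx·mx for x ≥ 1: 0, 2.595, 1.42, 0.282 → sum = 4.297
V_1 = 4.297 / l_1 = 4.297 / 0.69 = 6.227536… → 6.228

6.228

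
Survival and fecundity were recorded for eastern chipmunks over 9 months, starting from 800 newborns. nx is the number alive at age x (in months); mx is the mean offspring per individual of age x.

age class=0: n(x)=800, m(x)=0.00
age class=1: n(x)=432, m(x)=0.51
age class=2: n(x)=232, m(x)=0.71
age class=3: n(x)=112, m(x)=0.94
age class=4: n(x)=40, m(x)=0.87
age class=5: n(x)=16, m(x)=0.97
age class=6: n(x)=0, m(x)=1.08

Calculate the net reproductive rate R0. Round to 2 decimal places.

lx = nx/n0 = nx/800: 1, 0.54, 0.29, 0.14, 0.05, 0.02, 0
lx·mx by age: 0, 0.2754, 0.2059, 0.1316, 0.0435, 0.0194, 0
R0 = Σ lx·mx = 0.6758 → 0.68

0.68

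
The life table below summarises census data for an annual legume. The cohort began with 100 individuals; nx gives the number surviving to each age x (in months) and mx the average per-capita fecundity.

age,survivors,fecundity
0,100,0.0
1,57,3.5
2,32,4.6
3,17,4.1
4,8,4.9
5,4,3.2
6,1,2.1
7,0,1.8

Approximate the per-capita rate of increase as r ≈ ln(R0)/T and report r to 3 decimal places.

0.778

lx = nx/n0 = nx/100: 1, 0.57, 0.32, 0.17, 0.08, 0.04, 0.01, 0
R0 = Σ lx·mx = 0 + 1.995 + 1.472 + 0.697 + 0.392 + 0.128 + 0.021 + 0 = 4.705
Σ x·lx·mx = 9.364; T = 9.364/4.705 = 1.99022…
r ≈ ln(R0)/T = ln(4.705)/1.99022… = 0.77812… → 0.778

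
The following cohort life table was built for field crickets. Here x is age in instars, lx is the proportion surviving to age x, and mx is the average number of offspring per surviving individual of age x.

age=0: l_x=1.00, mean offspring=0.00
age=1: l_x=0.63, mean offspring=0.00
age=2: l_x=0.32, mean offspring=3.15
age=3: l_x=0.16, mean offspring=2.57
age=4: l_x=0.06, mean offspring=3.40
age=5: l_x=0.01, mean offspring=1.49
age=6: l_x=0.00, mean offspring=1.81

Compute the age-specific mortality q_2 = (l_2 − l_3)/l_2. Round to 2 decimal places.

0.50

q_2 = (l_2 − l_3) / l_2 = (0.32 − 0.16) / 0.32
     = 0.16 / 0.32 = 0.5 → 0.50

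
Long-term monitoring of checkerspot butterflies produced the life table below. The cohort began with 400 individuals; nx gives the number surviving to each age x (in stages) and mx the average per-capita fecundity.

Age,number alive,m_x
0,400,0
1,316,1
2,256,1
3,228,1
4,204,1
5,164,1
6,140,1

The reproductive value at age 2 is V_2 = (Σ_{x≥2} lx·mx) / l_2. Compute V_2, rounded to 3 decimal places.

3.875

lx = nx/n0 = nx/400: 1, 0.79, 0.64, 0.57, 0.51, 0.41, 0.35
lx·mx for x ≥ 2: 0.64, 0.57, 0.51, 0.41, 0.35 → sum = 2.48
V_2 = 2.48 / l_2 = 2.48 / 0.64 = 3.875 → 3.875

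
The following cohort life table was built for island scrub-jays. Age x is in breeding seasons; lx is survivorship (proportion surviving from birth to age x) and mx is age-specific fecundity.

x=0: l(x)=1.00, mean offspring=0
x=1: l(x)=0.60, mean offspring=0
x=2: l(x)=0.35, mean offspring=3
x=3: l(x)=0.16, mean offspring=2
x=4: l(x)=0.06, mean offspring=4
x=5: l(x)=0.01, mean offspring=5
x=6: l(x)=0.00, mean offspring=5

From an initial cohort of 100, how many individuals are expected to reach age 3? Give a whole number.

16

Expected survivors = N0 · l_3 = 100 × 0.16 = 16 → 16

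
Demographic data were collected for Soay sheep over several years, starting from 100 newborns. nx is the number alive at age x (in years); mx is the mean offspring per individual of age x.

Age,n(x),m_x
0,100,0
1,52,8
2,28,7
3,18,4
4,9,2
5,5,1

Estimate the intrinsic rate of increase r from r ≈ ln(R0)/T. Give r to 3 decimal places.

lx = nx/n0 = nx/100: 1, 0.52, 0.28, 0.18, 0.09, 0.05
R0 = Σ lx·mx = 0 + 4.16 + 1.96 + 0.72 + 0.18 + 0.05 = 7.07
Σ x·lx·mx = 11.21; T = 11.21/7.07 = 1.58557…
r ≈ ln(R0)/T = ln(7.07)/1.58557… = 1.23354… → 1.234

1.234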